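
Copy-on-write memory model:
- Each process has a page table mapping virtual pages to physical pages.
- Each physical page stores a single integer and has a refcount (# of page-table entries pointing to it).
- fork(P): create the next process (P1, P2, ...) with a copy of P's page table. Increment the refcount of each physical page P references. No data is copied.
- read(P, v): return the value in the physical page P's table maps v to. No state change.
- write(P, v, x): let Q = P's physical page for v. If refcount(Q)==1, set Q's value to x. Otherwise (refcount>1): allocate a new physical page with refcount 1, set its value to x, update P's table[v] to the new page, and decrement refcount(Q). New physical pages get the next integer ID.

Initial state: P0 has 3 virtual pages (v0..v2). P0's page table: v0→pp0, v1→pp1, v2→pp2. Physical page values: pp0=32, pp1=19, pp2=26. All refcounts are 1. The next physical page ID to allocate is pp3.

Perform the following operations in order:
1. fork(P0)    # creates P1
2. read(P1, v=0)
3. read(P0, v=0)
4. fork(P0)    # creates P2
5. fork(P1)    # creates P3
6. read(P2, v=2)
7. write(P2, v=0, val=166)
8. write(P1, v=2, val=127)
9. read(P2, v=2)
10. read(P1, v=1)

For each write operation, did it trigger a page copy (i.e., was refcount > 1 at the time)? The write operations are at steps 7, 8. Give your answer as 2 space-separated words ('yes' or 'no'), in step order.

Op 1: fork(P0) -> P1. 3 ppages; refcounts: pp0:2 pp1:2 pp2:2
Op 2: read(P1, v0) -> 32. No state change.
Op 3: read(P0, v0) -> 32. No state change.
Op 4: fork(P0) -> P2. 3 ppages; refcounts: pp0:3 pp1:3 pp2:3
Op 5: fork(P1) -> P3. 3 ppages; refcounts: pp0:4 pp1:4 pp2:4
Op 6: read(P2, v2) -> 26. No state change.
Op 7: write(P2, v0, 166). refcount(pp0)=4>1 -> COPY to pp3. 4 ppages; refcounts: pp0:3 pp1:4 pp2:4 pp3:1
Op 8: write(P1, v2, 127). refcount(pp2)=4>1 -> COPY to pp4. 5 ppages; refcounts: pp0:3 pp1:4 pp2:3 pp3:1 pp4:1
Op 9: read(P2, v2) -> 26. No state change.
Op 10: read(P1, v1) -> 19. No state change.

yes yes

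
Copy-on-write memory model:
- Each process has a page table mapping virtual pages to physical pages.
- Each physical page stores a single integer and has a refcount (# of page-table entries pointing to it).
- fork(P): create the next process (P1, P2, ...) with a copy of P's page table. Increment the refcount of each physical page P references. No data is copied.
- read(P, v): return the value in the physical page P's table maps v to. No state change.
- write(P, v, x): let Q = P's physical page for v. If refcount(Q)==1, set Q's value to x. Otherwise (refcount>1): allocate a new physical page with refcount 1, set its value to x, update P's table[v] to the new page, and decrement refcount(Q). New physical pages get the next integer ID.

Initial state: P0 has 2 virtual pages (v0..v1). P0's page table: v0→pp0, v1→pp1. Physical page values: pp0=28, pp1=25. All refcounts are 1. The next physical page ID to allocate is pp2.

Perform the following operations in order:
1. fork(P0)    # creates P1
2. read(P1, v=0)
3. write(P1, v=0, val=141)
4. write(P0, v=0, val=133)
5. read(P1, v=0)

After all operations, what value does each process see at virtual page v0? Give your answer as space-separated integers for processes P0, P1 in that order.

Op 1: fork(P0) -> P1. 2 ppages; refcounts: pp0:2 pp1:2
Op 2: read(P1, v0) -> 28. No state change.
Op 3: write(P1, v0, 141). refcount(pp0)=2>1 -> COPY to pp2. 3 ppages; refcounts: pp0:1 pp1:2 pp2:1
Op 4: write(P0, v0, 133). refcount(pp0)=1 -> write in place. 3 ppages; refcounts: pp0:1 pp1:2 pp2:1
Op 5: read(P1, v0) -> 141. No state change.
P0: v0 -> pp0 = 133
P1: v0 -> pp2 = 141

Answer: 133 141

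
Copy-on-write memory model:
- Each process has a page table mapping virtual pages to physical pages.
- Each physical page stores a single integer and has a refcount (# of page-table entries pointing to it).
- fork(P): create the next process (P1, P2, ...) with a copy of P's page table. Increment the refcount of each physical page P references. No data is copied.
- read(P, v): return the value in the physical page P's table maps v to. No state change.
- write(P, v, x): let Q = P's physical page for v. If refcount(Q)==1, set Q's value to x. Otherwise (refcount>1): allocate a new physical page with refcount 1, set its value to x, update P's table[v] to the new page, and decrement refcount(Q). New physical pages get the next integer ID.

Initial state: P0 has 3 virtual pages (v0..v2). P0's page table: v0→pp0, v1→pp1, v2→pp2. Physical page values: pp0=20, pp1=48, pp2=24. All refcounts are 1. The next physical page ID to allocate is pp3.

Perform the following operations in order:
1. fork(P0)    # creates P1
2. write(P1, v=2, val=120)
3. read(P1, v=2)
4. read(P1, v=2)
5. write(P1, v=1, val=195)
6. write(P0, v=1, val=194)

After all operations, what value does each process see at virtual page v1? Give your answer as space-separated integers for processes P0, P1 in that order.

Answer: 194 195

Derivation:
Op 1: fork(P0) -> P1. 3 ppages; refcounts: pp0:2 pp1:2 pp2:2
Op 2: write(P1, v2, 120). refcount(pp2)=2>1 -> COPY to pp3. 4 ppages; refcounts: pp0:2 pp1:2 pp2:1 pp3:1
Op 3: read(P1, v2) -> 120. No state change.
Op 4: read(P1, v2) -> 120. No state change.
Op 5: write(P1, v1, 195). refcount(pp1)=2>1 -> COPY to pp4. 5 ppages; refcounts: pp0:2 pp1:1 pp2:1 pp3:1 pp4:1
Op 6: write(P0, v1, 194). refcount(pp1)=1 -> write in place. 5 ppages; refcounts: pp0:2 pp1:1 pp2:1 pp3:1 pp4:1
P0: v1 -> pp1 = 194
P1: v1 -> pp4 = 195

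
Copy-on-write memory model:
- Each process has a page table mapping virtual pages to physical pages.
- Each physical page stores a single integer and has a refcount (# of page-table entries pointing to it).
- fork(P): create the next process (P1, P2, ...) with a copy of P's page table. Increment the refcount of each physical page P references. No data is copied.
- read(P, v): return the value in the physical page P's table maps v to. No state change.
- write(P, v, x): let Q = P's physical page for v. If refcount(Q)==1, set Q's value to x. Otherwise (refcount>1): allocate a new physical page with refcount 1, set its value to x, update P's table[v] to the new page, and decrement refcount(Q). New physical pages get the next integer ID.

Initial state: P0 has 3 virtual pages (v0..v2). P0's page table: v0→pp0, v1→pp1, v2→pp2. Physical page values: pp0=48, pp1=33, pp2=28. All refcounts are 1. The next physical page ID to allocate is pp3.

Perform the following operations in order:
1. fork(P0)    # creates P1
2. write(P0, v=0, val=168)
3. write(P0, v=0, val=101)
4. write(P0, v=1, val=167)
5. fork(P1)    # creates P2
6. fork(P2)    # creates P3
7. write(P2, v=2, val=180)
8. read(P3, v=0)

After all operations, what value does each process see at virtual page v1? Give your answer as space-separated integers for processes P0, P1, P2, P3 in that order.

Op 1: fork(P0) -> P1. 3 ppages; refcounts: pp0:2 pp1:2 pp2:2
Op 2: write(P0, v0, 168). refcount(pp0)=2>1 -> COPY to pp3. 4 ppages; refcounts: pp0:1 pp1:2 pp2:2 pp3:1
Op 3: write(P0, v0, 101). refcount(pp3)=1 -> write in place. 4 ppages; refcounts: pp0:1 pp1:2 pp2:2 pp3:1
Op 4: write(P0, v1, 167). refcount(pp1)=2>1 -> COPY to pp4. 5 ppages; refcounts: pp0:1 pp1:1 pp2:2 pp3:1 pp4:1
Op 5: fork(P1) -> P2. 5 ppages; refcounts: pp0:2 pp1:2 pp2:3 pp3:1 pp4:1
Op 6: fork(P2) -> P3. 5 ppages; refcounts: pp0:3 pp1:3 pp2:4 pp3:1 pp4:1
Op 7: write(P2, v2, 180). refcount(pp2)=4>1 -> COPY to pp5. 6 ppages; refcounts: pp0:3 pp1:3 pp2:3 pp3:1 pp4:1 pp5:1
Op 8: read(P3, v0) -> 48. No state change.
P0: v1 -> pp4 = 167
P1: v1 -> pp1 = 33
P2: v1 -> pp1 = 33
P3: v1 -> pp1 = 33

Answer: 167 33 33 33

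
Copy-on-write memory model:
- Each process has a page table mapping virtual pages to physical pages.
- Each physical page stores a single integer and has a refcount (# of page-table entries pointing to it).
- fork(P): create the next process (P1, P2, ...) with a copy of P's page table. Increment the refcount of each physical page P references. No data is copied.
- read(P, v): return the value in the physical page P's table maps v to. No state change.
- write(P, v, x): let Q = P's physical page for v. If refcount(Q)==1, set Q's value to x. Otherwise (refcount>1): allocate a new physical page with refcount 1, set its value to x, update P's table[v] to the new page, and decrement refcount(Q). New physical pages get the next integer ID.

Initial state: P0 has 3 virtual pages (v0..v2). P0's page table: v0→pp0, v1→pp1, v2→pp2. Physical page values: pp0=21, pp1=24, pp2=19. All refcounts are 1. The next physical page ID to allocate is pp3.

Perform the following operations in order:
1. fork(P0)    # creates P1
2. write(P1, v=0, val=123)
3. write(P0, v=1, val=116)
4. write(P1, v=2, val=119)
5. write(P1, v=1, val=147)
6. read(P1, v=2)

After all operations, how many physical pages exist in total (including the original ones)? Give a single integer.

Answer: 6

Derivation:
Op 1: fork(P0) -> P1. 3 ppages; refcounts: pp0:2 pp1:2 pp2:2
Op 2: write(P1, v0, 123). refcount(pp0)=2>1 -> COPY to pp3. 4 ppages; refcounts: pp0:1 pp1:2 pp2:2 pp3:1
Op 3: write(P0, v1, 116). refcount(pp1)=2>1 -> COPY to pp4. 5 ppages; refcounts: pp0:1 pp1:1 pp2:2 pp3:1 pp4:1
Op 4: write(P1, v2, 119). refcount(pp2)=2>1 -> COPY to pp5. 6 ppages; refcounts: pp0:1 pp1:1 pp2:1 pp3:1 pp4:1 pp5:1
Op 5: write(P1, v1, 147). refcount(pp1)=1 -> write in place. 6 ppages; refcounts: pp0:1 pp1:1 pp2:1 pp3:1 pp4:1 pp5:1
Op 6: read(P1, v2) -> 119. No state change.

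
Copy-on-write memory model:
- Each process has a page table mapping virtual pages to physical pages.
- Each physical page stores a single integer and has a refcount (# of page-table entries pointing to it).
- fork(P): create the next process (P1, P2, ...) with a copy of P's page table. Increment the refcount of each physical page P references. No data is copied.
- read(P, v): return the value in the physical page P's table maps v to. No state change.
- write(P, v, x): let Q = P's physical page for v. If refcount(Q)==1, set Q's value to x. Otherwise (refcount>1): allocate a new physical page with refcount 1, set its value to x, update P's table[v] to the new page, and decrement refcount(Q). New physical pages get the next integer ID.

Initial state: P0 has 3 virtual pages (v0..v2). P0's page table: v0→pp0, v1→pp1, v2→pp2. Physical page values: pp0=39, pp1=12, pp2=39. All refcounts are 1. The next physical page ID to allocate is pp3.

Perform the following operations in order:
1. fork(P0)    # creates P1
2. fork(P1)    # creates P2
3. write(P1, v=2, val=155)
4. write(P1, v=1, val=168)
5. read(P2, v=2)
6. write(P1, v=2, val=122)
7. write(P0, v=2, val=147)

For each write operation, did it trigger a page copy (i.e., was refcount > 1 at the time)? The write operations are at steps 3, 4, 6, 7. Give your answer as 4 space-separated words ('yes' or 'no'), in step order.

Op 1: fork(P0) -> P1. 3 ppages; refcounts: pp0:2 pp1:2 pp2:2
Op 2: fork(P1) -> P2. 3 ppages; refcounts: pp0:3 pp1:3 pp2:3
Op 3: write(P1, v2, 155). refcount(pp2)=3>1 -> COPY to pp3. 4 ppages; refcounts: pp0:3 pp1:3 pp2:2 pp3:1
Op 4: write(P1, v1, 168). refcount(pp1)=3>1 -> COPY to pp4. 5 ppages; refcounts: pp0:3 pp1:2 pp2:2 pp3:1 pp4:1
Op 5: read(P2, v2) -> 39. No state change.
Op 6: write(P1, v2, 122). refcount(pp3)=1 -> write in place. 5 ppages; refcounts: pp0:3 pp1:2 pp2:2 pp3:1 pp4:1
Op 7: write(P0, v2, 147). refcount(pp2)=2>1 -> COPY to pp5. 6 ppages; refcounts: pp0:3 pp1:2 pp2:1 pp3:1 pp4:1 pp5:1

yes yes no yes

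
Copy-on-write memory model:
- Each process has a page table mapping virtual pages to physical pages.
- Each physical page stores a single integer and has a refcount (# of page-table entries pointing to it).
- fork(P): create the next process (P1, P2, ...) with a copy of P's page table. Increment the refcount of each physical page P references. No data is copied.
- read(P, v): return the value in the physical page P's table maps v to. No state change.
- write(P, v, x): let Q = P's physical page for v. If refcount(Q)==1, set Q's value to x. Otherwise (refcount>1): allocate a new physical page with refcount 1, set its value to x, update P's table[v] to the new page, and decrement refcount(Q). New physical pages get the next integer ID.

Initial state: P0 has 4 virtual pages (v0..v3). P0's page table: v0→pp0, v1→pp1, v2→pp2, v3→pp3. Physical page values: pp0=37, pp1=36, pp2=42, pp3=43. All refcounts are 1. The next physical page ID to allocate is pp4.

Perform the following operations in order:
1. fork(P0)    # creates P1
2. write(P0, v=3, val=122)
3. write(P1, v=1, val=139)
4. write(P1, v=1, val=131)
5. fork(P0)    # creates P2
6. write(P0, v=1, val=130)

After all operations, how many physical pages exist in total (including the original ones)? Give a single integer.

Op 1: fork(P0) -> P1. 4 ppages; refcounts: pp0:2 pp1:2 pp2:2 pp3:2
Op 2: write(P0, v3, 122). refcount(pp3)=2>1 -> COPY to pp4. 5 ppages; refcounts: pp0:2 pp1:2 pp2:2 pp3:1 pp4:1
Op 3: write(P1, v1, 139). refcount(pp1)=2>1 -> COPY to pp5. 6 ppages; refcounts: pp0:2 pp1:1 pp2:2 pp3:1 pp4:1 pp5:1
Op 4: write(P1, v1, 131). refcount(pp5)=1 -> write in place. 6 ppages; refcounts: pp0:2 pp1:1 pp2:2 pp3:1 pp4:1 pp5:1
Op 5: fork(P0) -> P2. 6 ppages; refcounts: pp0:3 pp1:2 pp2:3 pp3:1 pp4:2 pp5:1
Op 6: write(P0, v1, 130). refcount(pp1)=2>1 -> COPY to pp6. 7 ppages; refcounts: pp0:3 pp1:1 pp2:3 pp3:1 pp4:2 pp5:1 pp6:1

Answer: 7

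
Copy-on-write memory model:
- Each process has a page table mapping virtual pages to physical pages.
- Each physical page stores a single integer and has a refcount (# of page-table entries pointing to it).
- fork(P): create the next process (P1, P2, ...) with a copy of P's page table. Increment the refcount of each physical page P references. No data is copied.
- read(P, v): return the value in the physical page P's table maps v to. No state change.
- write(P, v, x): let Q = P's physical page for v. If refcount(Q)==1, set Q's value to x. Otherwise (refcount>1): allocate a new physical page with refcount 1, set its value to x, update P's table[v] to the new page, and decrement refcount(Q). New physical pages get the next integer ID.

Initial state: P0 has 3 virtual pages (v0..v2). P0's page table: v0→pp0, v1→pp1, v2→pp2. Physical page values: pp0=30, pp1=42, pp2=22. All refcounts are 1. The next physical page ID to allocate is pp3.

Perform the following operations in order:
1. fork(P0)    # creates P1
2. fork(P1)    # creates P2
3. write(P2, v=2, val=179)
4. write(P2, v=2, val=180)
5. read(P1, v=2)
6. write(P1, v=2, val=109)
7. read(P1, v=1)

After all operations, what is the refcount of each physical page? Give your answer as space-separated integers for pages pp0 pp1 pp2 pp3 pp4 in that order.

Op 1: fork(P0) -> P1. 3 ppages; refcounts: pp0:2 pp1:2 pp2:2
Op 2: fork(P1) -> P2. 3 ppages; refcounts: pp0:3 pp1:3 pp2:3
Op 3: write(P2, v2, 179). refcount(pp2)=3>1 -> COPY to pp3. 4 ppages; refcounts: pp0:3 pp1:3 pp2:2 pp3:1
Op 4: write(P2, v2, 180). refcount(pp3)=1 -> write in place. 4 ppages; refcounts: pp0:3 pp1:3 pp2:2 pp3:1
Op 5: read(P1, v2) -> 22. No state change.
Op 6: write(P1, v2, 109). refcount(pp2)=2>1 -> COPY to pp4. 5 ppages; refcounts: pp0:3 pp1:3 pp2:1 pp3:1 pp4:1
Op 7: read(P1, v1) -> 42. No state change.

Answer: 3 3 1 1 1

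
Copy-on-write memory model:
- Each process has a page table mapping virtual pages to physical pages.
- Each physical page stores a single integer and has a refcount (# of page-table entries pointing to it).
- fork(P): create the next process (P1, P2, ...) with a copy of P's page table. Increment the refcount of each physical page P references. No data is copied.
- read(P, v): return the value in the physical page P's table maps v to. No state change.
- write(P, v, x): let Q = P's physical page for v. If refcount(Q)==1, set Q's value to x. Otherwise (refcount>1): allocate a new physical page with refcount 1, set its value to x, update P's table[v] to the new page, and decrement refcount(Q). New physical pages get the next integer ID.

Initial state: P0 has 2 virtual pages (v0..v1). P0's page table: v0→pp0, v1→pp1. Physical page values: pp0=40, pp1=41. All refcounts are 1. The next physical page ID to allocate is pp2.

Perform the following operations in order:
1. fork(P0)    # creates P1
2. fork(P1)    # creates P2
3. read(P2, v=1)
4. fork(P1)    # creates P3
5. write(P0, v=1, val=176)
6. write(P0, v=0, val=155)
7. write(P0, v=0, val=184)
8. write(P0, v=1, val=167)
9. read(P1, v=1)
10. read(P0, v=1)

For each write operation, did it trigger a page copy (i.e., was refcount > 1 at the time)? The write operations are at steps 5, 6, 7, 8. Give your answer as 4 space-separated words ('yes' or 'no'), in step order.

Op 1: fork(P0) -> P1. 2 ppages; refcounts: pp0:2 pp1:2
Op 2: fork(P1) -> P2. 2 ppages; refcounts: pp0:3 pp1:3
Op 3: read(P2, v1) -> 41. No state change.
Op 4: fork(P1) -> P3. 2 ppages; refcounts: pp0:4 pp1:4
Op 5: write(P0, v1, 176). refcount(pp1)=4>1 -> COPY to pp2. 3 ppages; refcounts: pp0:4 pp1:3 pp2:1
Op 6: write(P0, v0, 155). refcount(pp0)=4>1 -> COPY to pp3. 4 ppages; refcounts: pp0:3 pp1:3 pp2:1 pp3:1
Op 7: write(P0, v0, 184). refcount(pp3)=1 -> write in place. 4 ppages; refcounts: pp0:3 pp1:3 pp2:1 pp3:1
Op 8: write(P0, v1, 167). refcount(pp2)=1 -> write in place. 4 ppages; refcounts: pp0:3 pp1:3 pp2:1 pp3:1
Op 9: read(P1, v1) -> 41. No state change.
Op 10: read(P0, v1) -> 167. No state change.

yes yes no no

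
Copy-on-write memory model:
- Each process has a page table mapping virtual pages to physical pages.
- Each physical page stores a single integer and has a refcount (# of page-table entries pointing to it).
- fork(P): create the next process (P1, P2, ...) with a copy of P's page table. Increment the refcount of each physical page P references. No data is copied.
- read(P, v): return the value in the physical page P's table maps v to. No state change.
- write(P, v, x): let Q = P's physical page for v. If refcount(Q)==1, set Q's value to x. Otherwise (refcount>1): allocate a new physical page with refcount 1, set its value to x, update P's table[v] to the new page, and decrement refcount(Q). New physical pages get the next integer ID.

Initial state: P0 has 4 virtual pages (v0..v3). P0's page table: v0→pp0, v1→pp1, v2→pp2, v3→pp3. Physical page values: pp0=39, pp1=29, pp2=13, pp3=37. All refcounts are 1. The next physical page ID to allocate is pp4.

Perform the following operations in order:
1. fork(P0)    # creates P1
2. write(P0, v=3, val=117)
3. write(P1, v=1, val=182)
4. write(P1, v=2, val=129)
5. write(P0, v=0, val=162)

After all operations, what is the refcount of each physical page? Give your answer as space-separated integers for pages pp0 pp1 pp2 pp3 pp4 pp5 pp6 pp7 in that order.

Answer: 1 1 1 1 1 1 1 1

Derivation:
Op 1: fork(P0) -> P1. 4 ppages; refcounts: pp0:2 pp1:2 pp2:2 pp3:2
Op 2: write(P0, v3, 117). refcount(pp3)=2>1 -> COPY to pp4. 5 ppages; refcounts: pp0:2 pp1:2 pp2:2 pp3:1 pp4:1
Op 3: write(P1, v1, 182). refcount(pp1)=2>1 -> COPY to pp5. 6 ppages; refcounts: pp0:2 pp1:1 pp2:2 pp3:1 pp4:1 pp5:1
Op 4: write(P1, v2, 129). refcount(pp2)=2>1 -> COPY to pp6. 7 ppages; refcounts: pp0:2 pp1:1 pp2:1 pp3:1 pp4:1 pp5:1 pp6:1
Op 5: write(P0, v0, 162). refcount(pp0)=2>1 -> COPY to pp7. 8 ppages; refcounts: pp0:1 pp1:1 pp2:1 pp3:1 pp4:1 pp5:1 pp6:1 pp7:1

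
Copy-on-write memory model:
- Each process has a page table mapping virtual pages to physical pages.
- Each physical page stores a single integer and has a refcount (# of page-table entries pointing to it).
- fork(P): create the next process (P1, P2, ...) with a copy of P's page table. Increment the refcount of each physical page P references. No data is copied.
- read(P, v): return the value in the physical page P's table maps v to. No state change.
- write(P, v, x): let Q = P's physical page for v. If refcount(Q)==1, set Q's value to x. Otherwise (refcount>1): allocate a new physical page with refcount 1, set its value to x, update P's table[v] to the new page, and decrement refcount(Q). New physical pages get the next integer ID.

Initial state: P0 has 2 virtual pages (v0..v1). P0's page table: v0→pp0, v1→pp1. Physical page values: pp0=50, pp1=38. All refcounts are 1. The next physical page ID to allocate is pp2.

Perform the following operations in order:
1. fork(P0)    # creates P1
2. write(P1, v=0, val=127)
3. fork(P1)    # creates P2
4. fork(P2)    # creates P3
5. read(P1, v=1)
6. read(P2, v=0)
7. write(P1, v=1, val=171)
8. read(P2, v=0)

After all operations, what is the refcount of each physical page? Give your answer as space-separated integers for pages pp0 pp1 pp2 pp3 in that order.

Op 1: fork(P0) -> P1. 2 ppages; refcounts: pp0:2 pp1:2
Op 2: write(P1, v0, 127). refcount(pp0)=2>1 -> COPY to pp2. 3 ppages; refcounts: pp0:1 pp1:2 pp2:1
Op 3: fork(P1) -> P2. 3 ppages; refcounts: pp0:1 pp1:3 pp2:2
Op 4: fork(P2) -> P3. 3 ppages; refcounts: pp0:1 pp1:4 pp2:3
Op 5: read(P1, v1) -> 38. No state change.
Op 6: read(P2, v0) -> 127. No state change.
Op 7: write(P1, v1, 171). refcount(pp1)=4>1 -> COPY to pp3. 4 ppages; refcounts: pp0:1 pp1:3 pp2:3 pp3:1
Op 8: read(P2, v0) -> 127. No state change.

Answer: 1 3 3 1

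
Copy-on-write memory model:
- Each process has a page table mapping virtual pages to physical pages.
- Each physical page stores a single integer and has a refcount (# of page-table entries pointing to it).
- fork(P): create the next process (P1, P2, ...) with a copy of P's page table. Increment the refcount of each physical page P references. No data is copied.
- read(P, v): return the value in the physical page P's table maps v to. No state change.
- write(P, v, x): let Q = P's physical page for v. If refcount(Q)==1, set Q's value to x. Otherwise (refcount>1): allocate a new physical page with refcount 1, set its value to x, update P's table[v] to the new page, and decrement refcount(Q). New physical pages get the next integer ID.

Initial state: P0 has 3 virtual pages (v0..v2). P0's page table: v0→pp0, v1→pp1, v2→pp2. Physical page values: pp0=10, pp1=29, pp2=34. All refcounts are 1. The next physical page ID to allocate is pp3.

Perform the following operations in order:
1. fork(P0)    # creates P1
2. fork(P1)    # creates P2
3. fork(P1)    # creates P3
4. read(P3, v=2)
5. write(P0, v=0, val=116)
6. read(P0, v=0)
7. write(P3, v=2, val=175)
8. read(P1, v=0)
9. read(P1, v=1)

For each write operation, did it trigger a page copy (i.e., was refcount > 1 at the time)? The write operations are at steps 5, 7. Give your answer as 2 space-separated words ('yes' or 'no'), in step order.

Op 1: fork(P0) -> P1. 3 ppages; refcounts: pp0:2 pp1:2 pp2:2
Op 2: fork(P1) -> P2. 3 ppages; refcounts: pp0:3 pp1:3 pp2:3
Op 3: fork(P1) -> P3. 3 ppages; refcounts: pp0:4 pp1:4 pp2:4
Op 4: read(P3, v2) -> 34. No state change.
Op 5: write(P0, v0, 116). refcount(pp0)=4>1 -> COPY to pp3. 4 ppages; refcounts: pp0:3 pp1:4 pp2:4 pp3:1
Op 6: read(P0, v0) -> 116. No state change.
Op 7: write(P3, v2, 175). refcount(pp2)=4>1 -> COPY to pp4. 5 ppages; refcounts: pp0:3 pp1:4 pp2:3 pp3:1 pp4:1
Op 8: read(P1, v0) -> 10. No state change.
Op 9: read(P1, v1) -> 29. No state change.

yes yes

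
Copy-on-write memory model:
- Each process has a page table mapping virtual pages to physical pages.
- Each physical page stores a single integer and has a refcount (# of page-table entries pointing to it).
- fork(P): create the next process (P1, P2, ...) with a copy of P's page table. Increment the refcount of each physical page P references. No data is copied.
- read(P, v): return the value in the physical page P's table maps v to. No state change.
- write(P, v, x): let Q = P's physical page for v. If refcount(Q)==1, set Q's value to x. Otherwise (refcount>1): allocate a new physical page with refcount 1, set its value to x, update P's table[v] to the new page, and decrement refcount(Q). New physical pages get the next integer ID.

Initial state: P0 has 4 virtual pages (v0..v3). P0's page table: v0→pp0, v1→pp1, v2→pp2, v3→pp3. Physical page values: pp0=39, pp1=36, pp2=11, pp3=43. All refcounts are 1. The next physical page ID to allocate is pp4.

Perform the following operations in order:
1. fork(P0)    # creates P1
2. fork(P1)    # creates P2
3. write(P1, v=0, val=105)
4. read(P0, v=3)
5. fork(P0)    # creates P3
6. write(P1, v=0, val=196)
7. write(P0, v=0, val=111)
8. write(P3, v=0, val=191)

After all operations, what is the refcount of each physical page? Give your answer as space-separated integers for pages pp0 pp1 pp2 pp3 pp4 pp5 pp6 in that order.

Answer: 1 4 4 4 1 1 1

Derivation:
Op 1: fork(P0) -> P1. 4 ppages; refcounts: pp0:2 pp1:2 pp2:2 pp3:2
Op 2: fork(P1) -> P2. 4 ppages; refcounts: pp0:3 pp1:3 pp2:3 pp3:3
Op 3: write(P1, v0, 105). refcount(pp0)=3>1 -> COPY to pp4. 5 ppages; refcounts: pp0:2 pp1:3 pp2:3 pp3:3 pp4:1
Op 4: read(P0, v3) -> 43. No state change.
Op 5: fork(P0) -> P3. 5 ppages; refcounts: pp0:3 pp1:4 pp2:4 pp3:4 pp4:1
Op 6: write(P1, v0, 196). refcount(pp4)=1 -> write in place. 5 ppages; refcounts: pp0:3 pp1:4 pp2:4 pp3:4 pp4:1
Op 7: write(P0, v0, 111). refcount(pp0)=3>1 -> COPY to pp5. 6 ppages; refcounts: pp0:2 pp1:4 pp2:4 pp3:4 pp4:1 pp5:1
Op 8: write(P3, v0, 191). refcount(pp0)=2>1 -> COPY to pp6. 7 ppages; refcounts: pp0:1 pp1:4 pp2:4 pp3:4 pp4:1 pp5:1 pp6:1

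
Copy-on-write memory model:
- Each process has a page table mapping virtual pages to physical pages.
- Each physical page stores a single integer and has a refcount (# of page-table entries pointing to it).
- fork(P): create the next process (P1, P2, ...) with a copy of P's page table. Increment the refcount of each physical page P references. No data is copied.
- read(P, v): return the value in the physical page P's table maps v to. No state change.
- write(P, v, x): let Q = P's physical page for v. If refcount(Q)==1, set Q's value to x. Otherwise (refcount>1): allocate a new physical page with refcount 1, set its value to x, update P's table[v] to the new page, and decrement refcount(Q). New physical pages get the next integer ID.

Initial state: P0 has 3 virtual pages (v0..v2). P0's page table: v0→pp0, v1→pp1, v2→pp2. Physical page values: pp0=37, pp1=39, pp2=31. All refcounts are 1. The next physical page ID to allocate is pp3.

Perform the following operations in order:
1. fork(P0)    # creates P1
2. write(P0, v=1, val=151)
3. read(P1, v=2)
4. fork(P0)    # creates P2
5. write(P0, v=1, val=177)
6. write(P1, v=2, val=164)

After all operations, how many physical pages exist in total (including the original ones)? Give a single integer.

Answer: 6

Derivation:
Op 1: fork(P0) -> P1. 3 ppages; refcounts: pp0:2 pp1:2 pp2:2
Op 2: write(P0, v1, 151). refcount(pp1)=2>1 -> COPY to pp3. 4 ppages; refcounts: pp0:2 pp1:1 pp2:2 pp3:1
Op 3: read(P1, v2) -> 31. No state change.
Op 4: fork(P0) -> P2. 4 ppages; refcounts: pp0:3 pp1:1 pp2:3 pp3:2
Op 5: write(P0, v1, 177). refcount(pp3)=2>1 -> COPY to pp4. 5 ppages; refcounts: pp0:3 pp1:1 pp2:3 pp3:1 pp4:1
Op 6: write(P1, v2, 164). refcount(pp2)=3>1 -> COPY to pp5. 6 ppages; refcounts: pp0:3 pp1:1 pp2:2 pp3:1 pp4:1 pp5:1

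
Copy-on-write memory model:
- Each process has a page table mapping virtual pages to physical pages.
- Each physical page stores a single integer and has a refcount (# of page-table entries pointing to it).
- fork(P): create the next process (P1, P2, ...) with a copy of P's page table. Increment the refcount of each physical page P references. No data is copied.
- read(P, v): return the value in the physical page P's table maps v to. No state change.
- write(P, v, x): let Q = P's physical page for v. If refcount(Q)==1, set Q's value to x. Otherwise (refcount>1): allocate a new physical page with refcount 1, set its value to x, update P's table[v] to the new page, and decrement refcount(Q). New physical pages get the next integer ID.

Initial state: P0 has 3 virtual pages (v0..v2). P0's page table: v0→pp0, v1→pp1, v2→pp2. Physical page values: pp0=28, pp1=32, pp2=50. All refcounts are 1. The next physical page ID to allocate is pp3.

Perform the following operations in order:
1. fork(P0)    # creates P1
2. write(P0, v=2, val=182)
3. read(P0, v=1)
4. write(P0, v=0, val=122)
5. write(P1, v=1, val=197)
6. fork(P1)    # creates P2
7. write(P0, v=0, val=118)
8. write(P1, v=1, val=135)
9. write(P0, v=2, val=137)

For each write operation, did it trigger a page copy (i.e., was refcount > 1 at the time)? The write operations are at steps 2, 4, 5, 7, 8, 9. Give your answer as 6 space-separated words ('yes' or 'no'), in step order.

Op 1: fork(P0) -> P1. 3 ppages; refcounts: pp0:2 pp1:2 pp2:2
Op 2: write(P0, v2, 182). refcount(pp2)=2>1 -> COPY to pp3. 4 ppages; refcounts: pp0:2 pp1:2 pp2:1 pp3:1
Op 3: read(P0, v1) -> 32. No state change.
Op 4: write(P0, v0, 122). refcount(pp0)=2>1 -> COPY to pp4. 5 ppages; refcounts: pp0:1 pp1:2 pp2:1 pp3:1 pp4:1
Op 5: write(P1, v1, 197). refcount(pp1)=2>1 -> COPY to pp5. 6 ppages; refcounts: pp0:1 pp1:1 pp2:1 pp3:1 pp4:1 pp5:1
Op 6: fork(P1) -> P2. 6 ppages; refcounts: pp0:2 pp1:1 pp2:2 pp3:1 pp4:1 pp5:2
Op 7: write(P0, v0, 118). refcount(pp4)=1 -> write in place. 6 ppages; refcounts: pp0:2 pp1:1 pp2:2 pp3:1 pp4:1 pp5:2
Op 8: write(P1, v1, 135). refcount(pp5)=2>1 -> COPY to pp6. 7 ppages; refcounts: pp0:2 pp1:1 pp2:2 pp3:1 pp4:1 pp5:1 pp6:1
Op 9: write(P0, v2, 137). refcount(pp3)=1 -> write in place. 7 ppages; refcounts: pp0:2 pp1:1 pp2:2 pp3:1 pp4:1 pp5:1 pp6:1

yes yes yes no yes no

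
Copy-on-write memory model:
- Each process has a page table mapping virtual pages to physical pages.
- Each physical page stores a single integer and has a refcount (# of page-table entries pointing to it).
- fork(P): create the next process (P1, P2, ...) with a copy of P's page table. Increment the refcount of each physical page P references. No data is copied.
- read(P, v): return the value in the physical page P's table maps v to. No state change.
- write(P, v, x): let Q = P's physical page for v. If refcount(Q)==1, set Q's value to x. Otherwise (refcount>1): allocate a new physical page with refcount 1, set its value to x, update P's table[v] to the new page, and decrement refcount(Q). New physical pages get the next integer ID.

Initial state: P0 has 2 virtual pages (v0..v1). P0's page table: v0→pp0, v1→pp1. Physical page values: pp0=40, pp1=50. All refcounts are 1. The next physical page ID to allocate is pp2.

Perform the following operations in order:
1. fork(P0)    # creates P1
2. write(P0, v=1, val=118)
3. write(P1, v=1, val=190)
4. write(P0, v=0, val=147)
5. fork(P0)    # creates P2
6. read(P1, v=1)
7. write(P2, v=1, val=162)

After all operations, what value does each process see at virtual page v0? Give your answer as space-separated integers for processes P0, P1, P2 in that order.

Op 1: fork(P0) -> P1. 2 ppages; refcounts: pp0:2 pp1:2
Op 2: write(P0, v1, 118). refcount(pp1)=2>1 -> COPY to pp2. 3 ppages; refcounts: pp0:2 pp1:1 pp2:1
Op 3: write(P1, v1, 190). refcount(pp1)=1 -> write in place. 3 ppages; refcounts: pp0:2 pp1:1 pp2:1
Op 4: write(P0, v0, 147). refcount(pp0)=2>1 -> COPY to pp3. 4 ppages; refcounts: pp0:1 pp1:1 pp2:1 pp3:1
Op 5: fork(P0) -> P2. 4 ppages; refcounts: pp0:1 pp1:1 pp2:2 pp3:2
Op 6: read(P1, v1) -> 190. No state change.
Op 7: write(P2, v1, 162). refcount(pp2)=2>1 -> COPY to pp4. 5 ppages; refcounts: pp0:1 pp1:1 pp2:1 pp3:2 pp4:1
P0: v0 -> pp3 = 147
P1: v0 -> pp0 = 40
P2: v0 -> pp3 = 147

Answer: 147 40 147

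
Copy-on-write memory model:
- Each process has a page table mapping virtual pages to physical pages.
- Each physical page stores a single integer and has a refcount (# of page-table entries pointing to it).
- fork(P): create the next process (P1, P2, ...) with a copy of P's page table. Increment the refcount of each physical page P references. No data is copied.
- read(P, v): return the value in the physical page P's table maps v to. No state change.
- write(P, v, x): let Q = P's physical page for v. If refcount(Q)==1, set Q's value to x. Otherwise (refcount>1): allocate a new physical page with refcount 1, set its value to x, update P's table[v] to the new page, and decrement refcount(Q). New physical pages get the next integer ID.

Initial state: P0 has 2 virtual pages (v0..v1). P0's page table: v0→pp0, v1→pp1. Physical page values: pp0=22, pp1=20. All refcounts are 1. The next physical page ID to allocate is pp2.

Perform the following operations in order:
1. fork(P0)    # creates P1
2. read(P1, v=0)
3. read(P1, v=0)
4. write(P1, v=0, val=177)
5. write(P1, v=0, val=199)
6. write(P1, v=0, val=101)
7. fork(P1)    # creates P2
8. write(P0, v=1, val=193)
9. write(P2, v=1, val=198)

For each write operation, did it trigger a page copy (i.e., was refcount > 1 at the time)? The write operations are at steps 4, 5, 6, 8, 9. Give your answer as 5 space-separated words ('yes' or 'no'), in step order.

Op 1: fork(P0) -> P1. 2 ppages; refcounts: pp0:2 pp1:2
Op 2: read(P1, v0) -> 22. No state change.
Op 3: read(P1, v0) -> 22. No state change.
Op 4: write(P1, v0, 177). refcount(pp0)=2>1 -> COPY to pp2. 3 ppages; refcounts: pp0:1 pp1:2 pp2:1
Op 5: write(P1, v0, 199). refcount(pp2)=1 -> write in place. 3 ppages; refcounts: pp0:1 pp1:2 pp2:1
Op 6: write(P1, v0, 101). refcount(pp2)=1 -> write in place. 3 ppages; refcounts: pp0:1 pp1:2 pp2:1
Op 7: fork(P1) -> P2. 3 ppages; refcounts: pp0:1 pp1:3 pp2:2
Op 8: write(P0, v1, 193). refcount(pp1)=3>1 -> COPY to pp3. 4 ppages; refcounts: pp0:1 pp1:2 pp2:2 pp3:1
Op 9: write(P2, v1, 198). refcount(pp1)=2>1 -> COPY to pp4. 5 ppages; refcounts: pp0:1 pp1:1 pp2:2 pp3:1 pp4:1

yes no no yes yes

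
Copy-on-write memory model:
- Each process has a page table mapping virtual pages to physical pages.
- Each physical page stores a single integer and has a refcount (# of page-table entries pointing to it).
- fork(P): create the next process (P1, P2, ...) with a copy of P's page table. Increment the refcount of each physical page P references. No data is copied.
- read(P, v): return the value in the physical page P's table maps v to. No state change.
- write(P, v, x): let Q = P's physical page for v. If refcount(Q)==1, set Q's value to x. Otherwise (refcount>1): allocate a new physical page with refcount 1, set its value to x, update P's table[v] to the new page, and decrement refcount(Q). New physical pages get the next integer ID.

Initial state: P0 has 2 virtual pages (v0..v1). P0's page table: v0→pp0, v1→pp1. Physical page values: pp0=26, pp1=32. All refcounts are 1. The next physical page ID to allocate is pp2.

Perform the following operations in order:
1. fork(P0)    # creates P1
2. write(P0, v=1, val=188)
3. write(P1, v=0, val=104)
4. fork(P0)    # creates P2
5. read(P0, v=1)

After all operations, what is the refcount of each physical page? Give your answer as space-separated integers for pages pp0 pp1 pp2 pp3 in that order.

Answer: 2 1 2 1

Derivation:
Op 1: fork(P0) -> P1. 2 ppages; refcounts: pp0:2 pp1:2
Op 2: write(P0, v1, 188). refcount(pp1)=2>1 -> COPY to pp2. 3 ppages; refcounts: pp0:2 pp1:1 pp2:1
Op 3: write(P1, v0, 104). refcount(pp0)=2>1 -> COPY to pp3. 4 ppages; refcounts: pp0:1 pp1:1 pp2:1 pp3:1
Op 4: fork(P0) -> P2. 4 ppages; refcounts: pp0:2 pp1:1 pp2:2 pp3:1
Op 5: read(P0, v1) -> 188. No state change.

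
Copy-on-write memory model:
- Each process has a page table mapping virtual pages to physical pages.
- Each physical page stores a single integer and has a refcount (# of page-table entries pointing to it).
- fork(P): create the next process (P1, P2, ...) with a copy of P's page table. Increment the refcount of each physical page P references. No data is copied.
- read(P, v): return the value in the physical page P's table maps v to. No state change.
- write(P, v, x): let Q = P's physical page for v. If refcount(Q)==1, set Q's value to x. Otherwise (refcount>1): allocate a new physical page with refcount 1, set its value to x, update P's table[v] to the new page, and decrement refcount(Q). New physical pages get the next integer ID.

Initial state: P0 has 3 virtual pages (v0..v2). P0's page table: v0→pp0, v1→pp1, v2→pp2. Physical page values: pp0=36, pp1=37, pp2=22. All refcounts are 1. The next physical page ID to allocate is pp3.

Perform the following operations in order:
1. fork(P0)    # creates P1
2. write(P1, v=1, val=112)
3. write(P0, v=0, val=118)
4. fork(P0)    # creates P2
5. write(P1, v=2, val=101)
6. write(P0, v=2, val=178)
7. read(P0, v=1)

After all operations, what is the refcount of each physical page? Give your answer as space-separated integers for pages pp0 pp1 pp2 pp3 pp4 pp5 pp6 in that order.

Op 1: fork(P0) -> P1. 3 ppages; refcounts: pp0:2 pp1:2 pp2:2
Op 2: write(P1, v1, 112). refcount(pp1)=2>1 -> COPY to pp3. 4 ppages; refcounts: pp0:2 pp1:1 pp2:2 pp3:1
Op 3: write(P0, v0, 118). refcount(pp0)=2>1 -> COPY to pp4. 5 ppages; refcounts: pp0:1 pp1:1 pp2:2 pp3:1 pp4:1
Op 4: fork(P0) -> P2. 5 ppages; refcounts: pp0:1 pp1:2 pp2:3 pp3:1 pp4:2
Op 5: write(P1, v2, 101). refcount(pp2)=3>1 -> COPY to pp5. 6 ppages; refcounts: pp0:1 pp1:2 pp2:2 pp3:1 pp4:2 pp5:1
Op 6: write(P0, v2, 178). refcount(pp2)=2>1 -> COPY to pp6. 7 ppages; refcounts: pp0:1 pp1:2 pp2:1 pp3:1 pp4:2 pp5:1 pp6:1
Op 7: read(P0, v1) -> 37. No state change.

Answer: 1 2 1 1 2 1 1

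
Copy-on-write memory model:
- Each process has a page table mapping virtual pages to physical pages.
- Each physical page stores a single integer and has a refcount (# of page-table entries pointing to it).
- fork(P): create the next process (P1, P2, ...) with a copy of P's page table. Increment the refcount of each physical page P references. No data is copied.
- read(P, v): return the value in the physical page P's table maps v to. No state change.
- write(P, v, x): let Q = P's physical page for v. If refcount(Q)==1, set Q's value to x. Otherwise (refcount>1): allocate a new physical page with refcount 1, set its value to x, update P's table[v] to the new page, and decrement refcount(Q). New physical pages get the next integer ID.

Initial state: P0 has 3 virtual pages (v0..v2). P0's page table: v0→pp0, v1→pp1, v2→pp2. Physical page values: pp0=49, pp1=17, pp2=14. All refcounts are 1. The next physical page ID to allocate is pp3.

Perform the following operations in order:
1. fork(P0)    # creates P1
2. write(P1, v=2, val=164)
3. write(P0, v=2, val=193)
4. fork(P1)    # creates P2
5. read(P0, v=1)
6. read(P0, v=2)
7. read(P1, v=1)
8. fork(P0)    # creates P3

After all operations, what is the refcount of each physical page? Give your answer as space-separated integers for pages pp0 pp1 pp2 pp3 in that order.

Op 1: fork(P0) -> P1. 3 ppages; refcounts: pp0:2 pp1:2 pp2:2
Op 2: write(P1, v2, 164). refcount(pp2)=2>1 -> COPY to pp3. 4 ppages; refcounts: pp0:2 pp1:2 pp2:1 pp3:1
Op 3: write(P0, v2, 193). refcount(pp2)=1 -> write in place. 4 ppages; refcounts: pp0:2 pp1:2 pp2:1 pp3:1
Op 4: fork(P1) -> P2. 4 ppages; refcounts: pp0:3 pp1:3 pp2:1 pp3:2
Op 5: read(P0, v1) -> 17. No state change.
Op 6: read(P0, v2) -> 193. No state change.
Op 7: read(P1, v1) -> 17. No state change.
Op 8: fork(P0) -> P3. 4 ppages; refcounts: pp0:4 pp1:4 pp2:2 pp3:2

Answer: 4 4 2 2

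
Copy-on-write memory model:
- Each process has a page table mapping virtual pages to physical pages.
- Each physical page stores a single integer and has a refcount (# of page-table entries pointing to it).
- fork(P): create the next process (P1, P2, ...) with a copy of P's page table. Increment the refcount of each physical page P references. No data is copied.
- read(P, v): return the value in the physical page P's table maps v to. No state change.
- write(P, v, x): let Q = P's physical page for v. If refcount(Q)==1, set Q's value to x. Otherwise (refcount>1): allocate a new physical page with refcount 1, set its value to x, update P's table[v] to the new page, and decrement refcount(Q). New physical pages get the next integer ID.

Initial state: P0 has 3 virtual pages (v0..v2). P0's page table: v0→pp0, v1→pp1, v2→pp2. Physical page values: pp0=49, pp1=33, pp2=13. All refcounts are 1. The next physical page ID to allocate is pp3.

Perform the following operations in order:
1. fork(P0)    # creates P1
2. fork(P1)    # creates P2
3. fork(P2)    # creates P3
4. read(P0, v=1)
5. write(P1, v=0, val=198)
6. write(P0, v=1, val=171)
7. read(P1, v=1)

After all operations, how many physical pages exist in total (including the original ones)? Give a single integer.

Op 1: fork(P0) -> P1. 3 ppages; refcounts: pp0:2 pp1:2 pp2:2
Op 2: fork(P1) -> P2. 3 ppages; refcounts: pp0:3 pp1:3 pp2:3
Op 3: fork(P2) -> P3. 3 ppages; refcounts: pp0:4 pp1:4 pp2:4
Op 4: read(P0, v1) -> 33. No state change.
Op 5: write(P1, v0, 198). refcount(pp0)=4>1 -> COPY to pp3. 4 ppages; refcounts: pp0:3 pp1:4 pp2:4 pp3:1
Op 6: write(P0, v1, 171). refcount(pp1)=4>1 -> COPY to pp4. 5 ppages; refcounts: pp0:3 pp1:3 pp2:4 pp3:1 pp4:1
Op 7: read(P1, v1) -> 33. No state change.

Answer: 5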